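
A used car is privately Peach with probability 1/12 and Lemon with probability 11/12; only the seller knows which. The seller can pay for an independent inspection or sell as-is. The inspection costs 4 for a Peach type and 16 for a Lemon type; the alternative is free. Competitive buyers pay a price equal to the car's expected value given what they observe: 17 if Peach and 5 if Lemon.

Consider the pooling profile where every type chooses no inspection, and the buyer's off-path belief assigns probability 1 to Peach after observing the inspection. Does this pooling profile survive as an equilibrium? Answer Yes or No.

No

On path, the buyer holds the prior and pays 1/12·17 + 11/12·5 = 6. Off path (the inspection), believing Peach, it pays 17.
Peach: no inspection nets 6; the inspection nets 17 − 4 = 13. Peach would deviate.
Lemon: no inspection nets 6; the inspection nets 17 − 16 = 1. Lemon stays.
A type deviates, so pooling fails.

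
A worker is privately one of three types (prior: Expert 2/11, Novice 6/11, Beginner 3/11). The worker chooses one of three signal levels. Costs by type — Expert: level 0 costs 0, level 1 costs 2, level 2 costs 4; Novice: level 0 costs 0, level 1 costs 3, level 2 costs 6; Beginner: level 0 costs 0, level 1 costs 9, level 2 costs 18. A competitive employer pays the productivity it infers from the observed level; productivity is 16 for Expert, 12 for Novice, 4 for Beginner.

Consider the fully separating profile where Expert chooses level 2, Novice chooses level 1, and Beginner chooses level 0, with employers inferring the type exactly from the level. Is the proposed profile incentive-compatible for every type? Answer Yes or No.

No

Separating wages: level 2 → 16, level 1 → 12, level 0 → 4.
Expert (assigned level 2): level 0: 4 − 0 = 4; level 1: 12 − 2 = 10; level 2: 16 − 4 = 12. Expert stays.
Novice (assigned level 1): level 0: 4 − 0 = 4; level 1: 12 − 3 = 9; level 2: 16 − 6 = 10. Novice prefers level 2.
Beginner (assigned level 0): level 0: 4 − 0 = 4; level 1: 12 − 9 = 3; level 2: 16 − 18 = -2. Beginner stays.
At least one type deviates; the separating profile fails.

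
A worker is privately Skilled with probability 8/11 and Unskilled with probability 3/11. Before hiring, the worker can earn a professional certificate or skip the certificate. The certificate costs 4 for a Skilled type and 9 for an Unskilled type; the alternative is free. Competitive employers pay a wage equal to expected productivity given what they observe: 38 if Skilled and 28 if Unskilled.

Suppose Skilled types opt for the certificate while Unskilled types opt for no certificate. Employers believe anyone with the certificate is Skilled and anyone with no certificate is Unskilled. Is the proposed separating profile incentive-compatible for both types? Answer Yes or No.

Under these beliefs, the certificate earns wage 38 and no certificate earns wage 28.
Skilled: the certificate nets 38 − 4 = 34; no certificate nets 28. Skilled prefers the certificate.
Unskilled: the certificate nets 38 − 9 = 29; no certificate nets 28. Unskilled would deviate to the certificate.
Unskilled has a profitable deviation, so the profile is not an equilibrium.

No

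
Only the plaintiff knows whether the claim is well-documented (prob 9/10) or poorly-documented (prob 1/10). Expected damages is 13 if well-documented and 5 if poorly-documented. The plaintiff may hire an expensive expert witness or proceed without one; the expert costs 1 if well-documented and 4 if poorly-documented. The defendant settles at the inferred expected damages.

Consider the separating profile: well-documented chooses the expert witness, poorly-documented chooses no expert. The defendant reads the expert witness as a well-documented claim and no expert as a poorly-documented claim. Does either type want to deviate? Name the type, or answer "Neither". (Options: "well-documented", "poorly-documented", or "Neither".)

The expert witness pays 13; no expert pays 5.
well-documented: assigned the expert witness, nets 13 − 1 = 12; deviating to no expert nets 5.
poorly-documented: assigned no expert, nets 5; deviating to the expert witness nets 13 − 4 = 9.
The poorly-documented type gains 4 by deviating.

poorly-documented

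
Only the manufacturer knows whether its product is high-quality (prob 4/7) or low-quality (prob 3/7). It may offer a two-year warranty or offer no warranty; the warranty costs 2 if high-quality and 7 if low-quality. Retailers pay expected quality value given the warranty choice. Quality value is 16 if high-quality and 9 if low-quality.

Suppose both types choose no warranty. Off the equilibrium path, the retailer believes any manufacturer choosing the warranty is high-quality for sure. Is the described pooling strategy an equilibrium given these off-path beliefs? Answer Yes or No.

No

On path, the retailer holds the prior and pays 4/7·16 + 3/7·9 = 13. Off path (the warranty), believing high-quality, it pays 16.
high-quality: no warranty nets 13; the warranty nets 16 − 2 = 14. high-quality would deviate.
low-quality: no warranty nets 13; the warranty nets 16 − 7 = 9. low-quality stays.
A type deviates, so pooling fails.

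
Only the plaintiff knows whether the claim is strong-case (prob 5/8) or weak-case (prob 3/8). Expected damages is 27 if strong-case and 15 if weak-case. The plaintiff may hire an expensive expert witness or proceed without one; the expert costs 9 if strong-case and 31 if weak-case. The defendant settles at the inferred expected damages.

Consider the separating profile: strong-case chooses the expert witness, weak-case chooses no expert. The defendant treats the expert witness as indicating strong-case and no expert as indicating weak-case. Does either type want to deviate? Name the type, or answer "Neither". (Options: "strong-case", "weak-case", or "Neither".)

The expert witness pays 27; no expert pays 15.
strong-case: assigned the expert witness, nets 27 − 9 = 18; deviating to no expert nets 15.
weak-case: assigned no expert, nets 15; deviating to the expert witness nets 27 − 31 = -4.
Both types strictly prefer their assigned action; no profitable deviation.

Neither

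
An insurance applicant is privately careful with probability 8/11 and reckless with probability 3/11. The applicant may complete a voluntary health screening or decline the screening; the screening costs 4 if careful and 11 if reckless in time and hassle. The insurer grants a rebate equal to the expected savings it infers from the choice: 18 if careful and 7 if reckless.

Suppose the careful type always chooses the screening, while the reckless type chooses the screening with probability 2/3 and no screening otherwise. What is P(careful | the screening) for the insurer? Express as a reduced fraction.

4/5

P(the screening) = (8/11)·1 + (3/11)·(2/3) = 10/11.
By Bayes' rule, P(careful | the screening) = (8/11) / (10/11) = 4/5.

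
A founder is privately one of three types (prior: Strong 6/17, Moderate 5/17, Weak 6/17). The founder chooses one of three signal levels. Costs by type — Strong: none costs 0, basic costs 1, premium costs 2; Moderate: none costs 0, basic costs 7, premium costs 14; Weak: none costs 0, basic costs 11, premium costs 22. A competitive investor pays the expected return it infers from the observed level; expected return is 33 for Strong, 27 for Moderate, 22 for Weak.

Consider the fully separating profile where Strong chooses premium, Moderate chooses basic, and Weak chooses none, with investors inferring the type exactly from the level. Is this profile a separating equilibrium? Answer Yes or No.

No

Separating valuations: premium → 33, basic → 27, none → 22.
Strong (assigned premium): none: 22 − 0 = 22; basic: 27 − 1 = 26; premium: 33 − 2 = 31. Strong stays.
Moderate (assigned basic): none: 22 − 0 = 22; basic: 27 − 7 = 20; premium: 33 − 14 = 19. Moderate prefers none.
Weak (assigned none): none: 22 − 0 = 22; basic: 27 − 11 = 16; premium: 33 − 22 = 11. Weak stays.
At least one type deviates; the separating profile fails.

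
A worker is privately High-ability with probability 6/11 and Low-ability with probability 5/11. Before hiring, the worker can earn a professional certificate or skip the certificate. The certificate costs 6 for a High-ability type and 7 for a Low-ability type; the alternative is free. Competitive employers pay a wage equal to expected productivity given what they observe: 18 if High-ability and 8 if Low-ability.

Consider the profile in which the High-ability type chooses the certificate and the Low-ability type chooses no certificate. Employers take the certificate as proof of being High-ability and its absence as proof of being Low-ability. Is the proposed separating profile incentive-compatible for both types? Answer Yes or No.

Under these beliefs, the certificate earns wage 18 and no certificate earns wage 8.
High-ability: the certificate nets 18 − 6 = 12; no certificate nets 8. High-ability prefers the certificate.
Low-ability: the certificate nets 18 − 7 = 11; no certificate nets 8. Low-ability would deviate to the certificate.
Low-ability has a profitable deviation, so the profile is not an equilibrium.

No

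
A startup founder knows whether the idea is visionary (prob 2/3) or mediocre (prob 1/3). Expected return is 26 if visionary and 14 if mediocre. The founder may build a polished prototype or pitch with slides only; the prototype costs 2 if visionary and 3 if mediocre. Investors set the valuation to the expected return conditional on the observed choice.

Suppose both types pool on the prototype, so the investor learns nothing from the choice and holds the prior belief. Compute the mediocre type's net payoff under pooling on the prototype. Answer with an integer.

Pooled valuation = 2/3·26 + 1/3·14 = 22.
mediocre pays cost 3 for the prototype, so net payoff = 22 − 3 = 19.

19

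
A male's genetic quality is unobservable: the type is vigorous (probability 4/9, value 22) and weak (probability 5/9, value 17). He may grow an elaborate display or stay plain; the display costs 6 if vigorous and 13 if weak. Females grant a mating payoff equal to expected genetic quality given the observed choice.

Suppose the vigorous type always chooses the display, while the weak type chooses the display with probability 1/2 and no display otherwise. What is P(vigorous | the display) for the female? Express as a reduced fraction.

8/13

P(the display) = (4/9)·1 + (5/9)·(1/2) = 13/18.
By Bayes' rule, P(vigorous | the display) = (4/9) / (13/18) = 8/13.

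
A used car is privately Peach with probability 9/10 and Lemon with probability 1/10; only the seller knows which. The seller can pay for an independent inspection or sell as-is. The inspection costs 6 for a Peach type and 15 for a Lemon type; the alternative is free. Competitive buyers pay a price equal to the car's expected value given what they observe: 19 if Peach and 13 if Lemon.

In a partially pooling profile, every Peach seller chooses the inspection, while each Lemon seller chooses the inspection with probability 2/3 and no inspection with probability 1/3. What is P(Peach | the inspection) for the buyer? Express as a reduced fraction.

27/29

P(the inspection) = (9/10)·1 + (1/10)·(2/3) = 29/30.
By Bayes' rule, P(Peach | the inspection) = (9/10) / (29/30) = 27/29.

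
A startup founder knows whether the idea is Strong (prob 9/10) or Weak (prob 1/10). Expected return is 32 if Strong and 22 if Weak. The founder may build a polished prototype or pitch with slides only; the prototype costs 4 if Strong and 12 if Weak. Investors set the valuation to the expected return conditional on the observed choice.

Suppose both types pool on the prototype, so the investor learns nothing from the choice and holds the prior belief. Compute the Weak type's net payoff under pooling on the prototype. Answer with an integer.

Pooled valuation = 9/10·32 + 1/10·22 = 31.
Weak pays cost 12 for the prototype, so net payoff = 31 − 12 = 19.

19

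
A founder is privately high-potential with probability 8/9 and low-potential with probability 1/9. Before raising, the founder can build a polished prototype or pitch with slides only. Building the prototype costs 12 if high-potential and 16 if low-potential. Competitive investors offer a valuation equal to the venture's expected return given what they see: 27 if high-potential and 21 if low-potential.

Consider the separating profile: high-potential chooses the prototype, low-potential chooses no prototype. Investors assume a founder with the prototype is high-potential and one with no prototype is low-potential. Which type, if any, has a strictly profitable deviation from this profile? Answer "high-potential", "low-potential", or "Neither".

The prototype pays 27; no prototype pays 21.
high-potential: assigned the prototype, nets 27 − 12 = 15; deviating to no prototype nets 21.
low-potential: assigned no prototype, nets 21; deviating to the prototype nets 27 − 16 = 11.
The high-potential type gains 6 by deviating.

high-potential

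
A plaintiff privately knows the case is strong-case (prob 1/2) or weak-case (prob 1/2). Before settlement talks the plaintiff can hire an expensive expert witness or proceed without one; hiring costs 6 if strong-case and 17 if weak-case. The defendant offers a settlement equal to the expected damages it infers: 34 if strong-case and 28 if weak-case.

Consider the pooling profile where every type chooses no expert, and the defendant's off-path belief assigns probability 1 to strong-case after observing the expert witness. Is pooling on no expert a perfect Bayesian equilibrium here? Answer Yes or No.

On path, the defendant holds the prior and pays 1/2·34 + 1/2·28 = 31. Off path (the expert witness), believing strong-case, it pays 34.
strong-case: no expert nets 31; the expert witness nets 34 − 6 = 28. strong-case stays.
weak-case: no expert nets 31; the expert witness nets 34 − 17 = 17. weak-case stays.
No type deviates, so pooling is sustained.

Yes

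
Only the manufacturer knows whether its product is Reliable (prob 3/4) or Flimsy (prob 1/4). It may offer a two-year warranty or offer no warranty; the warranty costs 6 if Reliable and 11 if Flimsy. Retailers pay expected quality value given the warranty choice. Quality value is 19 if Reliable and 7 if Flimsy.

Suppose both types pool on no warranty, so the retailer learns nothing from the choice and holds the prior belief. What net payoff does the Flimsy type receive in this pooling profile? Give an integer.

16

Pooled price = 3/4·19 + 1/4·7 = 16.
Flimsy pays no cost for no warranty, so net payoff = 16.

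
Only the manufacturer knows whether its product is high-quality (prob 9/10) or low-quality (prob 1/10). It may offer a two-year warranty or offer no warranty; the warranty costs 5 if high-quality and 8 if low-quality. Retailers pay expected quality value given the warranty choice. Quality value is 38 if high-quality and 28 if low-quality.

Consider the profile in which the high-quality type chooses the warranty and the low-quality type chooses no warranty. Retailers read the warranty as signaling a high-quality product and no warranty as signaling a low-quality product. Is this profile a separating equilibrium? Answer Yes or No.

No

Under these beliefs, the warranty earns price 38 and no warranty earns price 28.
high-quality: the warranty nets 38 − 5 = 33; no warranty nets 28. high-quality prefers the warranty.
low-quality: the warranty nets 38 − 8 = 30; no warranty nets 28. low-quality would deviate to the warranty.
low-quality has a profitable deviation, so the profile is not an equilibrium.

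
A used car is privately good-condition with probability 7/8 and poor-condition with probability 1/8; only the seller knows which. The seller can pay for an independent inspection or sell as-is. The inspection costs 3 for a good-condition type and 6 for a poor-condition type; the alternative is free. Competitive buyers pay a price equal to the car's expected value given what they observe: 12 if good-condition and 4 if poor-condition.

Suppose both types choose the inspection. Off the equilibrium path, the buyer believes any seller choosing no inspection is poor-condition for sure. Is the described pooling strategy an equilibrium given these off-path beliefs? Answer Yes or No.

Yes

On path, the buyer holds the prior and pays 7/8·12 + 1/8·4 = 11. Off path (no inspection), believing poor-condition, it pays 4.
good-condition: the inspection nets 11 − 3 = 8; no inspection nets 4. good-condition stays.
poor-condition: the inspection nets 11 − 6 = 5; no inspection nets 4. poor-condition stays.
No type deviates, so pooling is sustained.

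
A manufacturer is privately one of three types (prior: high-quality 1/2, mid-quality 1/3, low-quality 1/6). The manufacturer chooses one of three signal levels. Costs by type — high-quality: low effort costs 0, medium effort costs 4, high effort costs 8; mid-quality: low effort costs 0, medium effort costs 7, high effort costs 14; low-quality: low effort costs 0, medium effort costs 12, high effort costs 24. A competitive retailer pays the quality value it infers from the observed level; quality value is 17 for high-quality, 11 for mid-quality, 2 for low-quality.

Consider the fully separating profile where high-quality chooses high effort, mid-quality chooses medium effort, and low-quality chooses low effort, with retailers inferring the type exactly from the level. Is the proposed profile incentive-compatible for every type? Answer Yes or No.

Yes

Separating prices: high effort → 17, medium effort → 11, low effort → 2.
high-quality (assigned high effort): low effort: 2 − 0 = 2; medium effort: 11 − 4 = 7; high effort: 17 − 8 = 9. high-quality stays.
mid-quality (assigned medium effort): low effort: 2 − 0 = 2; medium effort: 11 − 7 = 4; high effort: 17 − 14 = 3. mid-quality stays.
low-quality (assigned low effort): low effort: 2 − 0 = 2; medium effort: 11 − 12 = -1; high effort: 17 − 24 = -7. low-quality stays.
Every type prefers its assigned level; separation holds.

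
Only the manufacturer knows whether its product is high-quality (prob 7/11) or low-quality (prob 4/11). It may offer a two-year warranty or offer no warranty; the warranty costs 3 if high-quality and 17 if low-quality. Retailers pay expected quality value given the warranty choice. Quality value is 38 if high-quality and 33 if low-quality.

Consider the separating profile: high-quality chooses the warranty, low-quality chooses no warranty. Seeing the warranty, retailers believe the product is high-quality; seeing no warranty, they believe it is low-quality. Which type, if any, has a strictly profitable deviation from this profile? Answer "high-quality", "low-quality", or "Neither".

The warranty pays 38; no warranty pays 33.
high-quality: assigned the warranty, nets 38 − 3 = 35; deviating to no warranty nets 33.
low-quality: assigned no warranty, nets 33; deviating to the warranty nets 38 − 17 = 21.
Both types strictly prefer their assigned action; no profitable deviation.

Neither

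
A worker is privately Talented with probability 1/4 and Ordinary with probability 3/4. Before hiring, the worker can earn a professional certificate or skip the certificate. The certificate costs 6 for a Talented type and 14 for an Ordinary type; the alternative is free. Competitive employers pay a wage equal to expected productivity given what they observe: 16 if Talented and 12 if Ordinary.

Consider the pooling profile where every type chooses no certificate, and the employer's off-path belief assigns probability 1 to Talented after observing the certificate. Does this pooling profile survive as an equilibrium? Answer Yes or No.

Yes

On path, the employer holds the prior and pays 1/4·16 + 3/4·12 = 13. Off path (the certificate), believing Talented, it pays 16.
Talented: no certificate nets 13; the certificate nets 16 − 6 = 10. Talented stays.
Ordinary: no certificate nets 13; the certificate nets 16 − 14 = 2. Ordinary stays.
No type deviates, so pooling is sustained.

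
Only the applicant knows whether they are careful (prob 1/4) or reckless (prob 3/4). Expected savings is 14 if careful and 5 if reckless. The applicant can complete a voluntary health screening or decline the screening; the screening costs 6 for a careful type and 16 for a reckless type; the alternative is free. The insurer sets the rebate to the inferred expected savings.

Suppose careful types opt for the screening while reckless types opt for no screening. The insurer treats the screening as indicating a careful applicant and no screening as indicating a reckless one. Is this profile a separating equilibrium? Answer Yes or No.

Under these beliefs, the screening earns rebate 14 and no screening earns rebate 5.
careful: the screening nets 14 − 6 = 8; no screening nets 5. careful prefers the screening.
reckless: the screening nets 14 − 16 = -2; no screening nets 5. reckless prefers no screening.
Neither type deviates, so the separating profile is an equilibrium.

Yes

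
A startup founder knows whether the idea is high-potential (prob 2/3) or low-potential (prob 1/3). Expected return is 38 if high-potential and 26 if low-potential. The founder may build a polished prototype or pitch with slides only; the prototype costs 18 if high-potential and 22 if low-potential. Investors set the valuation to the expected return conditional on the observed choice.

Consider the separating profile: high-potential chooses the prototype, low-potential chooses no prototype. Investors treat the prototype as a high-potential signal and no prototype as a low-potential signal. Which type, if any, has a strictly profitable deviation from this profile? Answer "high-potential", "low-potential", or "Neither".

high-potential

The prototype pays 38; no prototype pays 26.
high-potential: assigned the prototype, nets 38 − 18 = 20; deviating to no prototype nets 26.
low-potential: assigned no prototype, nets 26; deviating to the prototype nets 38 − 22 = 16.
The high-potential type gains 6 by deviating.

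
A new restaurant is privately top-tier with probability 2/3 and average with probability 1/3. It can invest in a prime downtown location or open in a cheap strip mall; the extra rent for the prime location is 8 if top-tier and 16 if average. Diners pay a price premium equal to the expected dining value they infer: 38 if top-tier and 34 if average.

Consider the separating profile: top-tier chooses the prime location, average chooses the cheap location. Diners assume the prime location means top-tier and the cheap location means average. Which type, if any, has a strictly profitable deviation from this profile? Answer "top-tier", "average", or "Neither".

The prime location pays 38; the cheap location pays 34.
top-tier: assigned the prime location, nets 38 − 8 = 30; deviating to the cheap location nets 34.
average: assigned the cheap location, nets 34; deviating to the prime location nets 38 − 16 = 22.
The top-tier type gains 4 by deviating.

top-tier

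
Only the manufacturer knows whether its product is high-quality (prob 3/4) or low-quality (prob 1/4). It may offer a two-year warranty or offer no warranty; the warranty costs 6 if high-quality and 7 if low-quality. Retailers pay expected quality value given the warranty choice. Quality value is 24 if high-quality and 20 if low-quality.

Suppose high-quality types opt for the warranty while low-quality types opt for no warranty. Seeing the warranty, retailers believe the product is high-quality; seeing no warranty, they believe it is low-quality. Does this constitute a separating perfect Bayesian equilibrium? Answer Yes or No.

Under these beliefs, the warranty earns price 24 and no warranty earns price 20.
high-quality: the warranty nets 24 − 6 = 18; no warranty nets 20. high-quality would deviate to no warranty.
low-quality: the warranty nets 24 − 7 = 17; no warranty nets 20. low-quality prefers no warranty.
high-quality has a profitable deviation, so the profile is not an equilibrium.

No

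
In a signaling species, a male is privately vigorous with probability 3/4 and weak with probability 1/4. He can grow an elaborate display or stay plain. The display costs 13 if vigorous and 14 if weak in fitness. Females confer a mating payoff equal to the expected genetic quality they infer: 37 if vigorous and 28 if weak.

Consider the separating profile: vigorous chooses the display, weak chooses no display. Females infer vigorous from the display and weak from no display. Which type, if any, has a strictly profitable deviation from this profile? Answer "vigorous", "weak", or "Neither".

The display pays 37; no display pays 28.
vigorous: assigned the display, nets 37 − 13 = 24; deviating to no display nets 28.
weak: assigned no display, nets 28; deviating to the display nets 37 − 14 = 23.
The vigorous type gains 4 by deviating.

vigorous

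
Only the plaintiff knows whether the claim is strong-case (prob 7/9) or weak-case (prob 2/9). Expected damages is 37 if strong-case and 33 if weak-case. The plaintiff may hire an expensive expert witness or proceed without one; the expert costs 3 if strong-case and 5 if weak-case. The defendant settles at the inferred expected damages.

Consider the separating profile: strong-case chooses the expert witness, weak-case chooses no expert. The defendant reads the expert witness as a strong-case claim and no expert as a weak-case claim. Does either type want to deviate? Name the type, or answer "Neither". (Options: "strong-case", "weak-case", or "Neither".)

Neither

The expert witness pays 37; no expert pays 33.
strong-case: assigned the expert witness, nets 37 − 3 = 34; deviating to no expert nets 33.
weak-case: assigned no expert, nets 33; deviating to the expert witness nets 37 − 5 = 32.
Both types strictly prefer their assigned action; no profitable deviation.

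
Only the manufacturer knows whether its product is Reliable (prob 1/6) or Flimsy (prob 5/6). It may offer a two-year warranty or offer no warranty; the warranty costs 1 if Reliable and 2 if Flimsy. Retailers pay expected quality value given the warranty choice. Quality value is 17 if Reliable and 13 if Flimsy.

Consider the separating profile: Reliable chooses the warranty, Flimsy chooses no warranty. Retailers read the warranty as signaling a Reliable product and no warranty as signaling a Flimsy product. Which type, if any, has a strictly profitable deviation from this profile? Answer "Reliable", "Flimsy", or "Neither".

The warranty pays 17; no warranty pays 13.
Reliable: assigned the warranty, nets 17 − 1 = 16; deviating to no warranty nets 13.
Flimsy: assigned no warranty, nets 13; deviating to the warranty nets 17 − 2 = 15.
The Flimsy type gains 2 by deviating.

Flimsy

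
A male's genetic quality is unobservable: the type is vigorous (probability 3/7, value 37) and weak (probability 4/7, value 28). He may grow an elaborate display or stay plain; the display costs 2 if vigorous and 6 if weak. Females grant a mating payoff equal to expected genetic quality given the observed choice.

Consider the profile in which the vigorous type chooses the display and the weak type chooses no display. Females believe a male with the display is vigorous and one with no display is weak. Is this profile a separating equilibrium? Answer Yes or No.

No

Under these beliefs, the display earns mating payoff 37 and no display earns mating payoff 28.
vigorous: the display nets 37 − 2 = 35; no display nets 28. vigorous prefers the display.
weak: the display nets 37 − 6 = 31; no display nets 28. weak would deviate to the display.
weak has a profitable deviation, so the profile is not an equilibrium.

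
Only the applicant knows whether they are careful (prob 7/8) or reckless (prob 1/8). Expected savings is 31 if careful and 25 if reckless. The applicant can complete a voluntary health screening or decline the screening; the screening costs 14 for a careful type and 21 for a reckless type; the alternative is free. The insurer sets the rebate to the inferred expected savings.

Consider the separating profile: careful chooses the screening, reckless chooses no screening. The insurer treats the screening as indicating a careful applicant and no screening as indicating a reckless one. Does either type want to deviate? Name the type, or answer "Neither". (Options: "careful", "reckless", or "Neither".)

careful

The screening pays 31; no screening pays 25.
careful: assigned the screening, nets 31 − 14 = 17; deviating to no screening nets 25.
reckless: assigned no screening, nets 25; deviating to the screening nets 31 − 21 = 10.
The careful type gains 8 by deviating.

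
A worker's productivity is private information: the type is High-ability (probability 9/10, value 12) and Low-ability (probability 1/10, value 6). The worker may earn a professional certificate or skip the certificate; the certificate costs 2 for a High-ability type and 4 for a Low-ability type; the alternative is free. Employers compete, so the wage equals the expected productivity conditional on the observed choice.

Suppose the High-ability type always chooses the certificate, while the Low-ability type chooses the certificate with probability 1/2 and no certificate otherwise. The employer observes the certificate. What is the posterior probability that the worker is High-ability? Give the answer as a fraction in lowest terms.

P(the certificate) = (9/10)·1 + (1/10)·(1/2) = 19/20.
By Bayes' rule, P(High-ability | the certificate) = (9/10) / (19/20) = 18/19.

18/19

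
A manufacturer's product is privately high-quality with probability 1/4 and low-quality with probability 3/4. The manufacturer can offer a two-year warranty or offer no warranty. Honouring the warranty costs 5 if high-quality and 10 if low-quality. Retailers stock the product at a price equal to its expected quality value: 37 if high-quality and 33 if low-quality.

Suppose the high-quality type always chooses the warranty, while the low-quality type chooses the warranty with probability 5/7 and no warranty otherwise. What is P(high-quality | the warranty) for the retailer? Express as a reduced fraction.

P(the warranty) = (1/4)·1 + (3/4)·(5/7) = 11/14.
By Bayes' rule, P(high-quality | the warranty) = (1/4) / (11/14) = 7/22.

7/22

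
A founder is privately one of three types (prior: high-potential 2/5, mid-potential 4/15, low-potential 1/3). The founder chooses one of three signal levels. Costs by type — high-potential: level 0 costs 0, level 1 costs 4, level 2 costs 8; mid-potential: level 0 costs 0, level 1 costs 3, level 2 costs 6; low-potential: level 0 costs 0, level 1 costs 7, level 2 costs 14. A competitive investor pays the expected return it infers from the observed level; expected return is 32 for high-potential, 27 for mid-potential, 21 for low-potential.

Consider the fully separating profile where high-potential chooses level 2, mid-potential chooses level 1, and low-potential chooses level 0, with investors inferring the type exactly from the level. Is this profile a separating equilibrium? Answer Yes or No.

Separating valuations: level 2 → 32, level 1 → 27, level 0 → 21.
high-potential (assigned level 2): level 0: 21 − 0 = 21; level 1: 27 − 4 = 23; level 2: 32 − 8 = 24. high-potential stays.
mid-potential (assigned level 1): level 0: 21 − 0 = 21; level 1: 27 − 3 = 24; level 2: 32 − 6 = 26. mid-potential prefers level 2.
low-potential (assigned level 0): level 0: 21 − 0 = 21; level 1: 27 − 7 = 20; level 2: 32 − 14 = 18. low-potential stays.
At least one type deviates; the separating profile fails.

No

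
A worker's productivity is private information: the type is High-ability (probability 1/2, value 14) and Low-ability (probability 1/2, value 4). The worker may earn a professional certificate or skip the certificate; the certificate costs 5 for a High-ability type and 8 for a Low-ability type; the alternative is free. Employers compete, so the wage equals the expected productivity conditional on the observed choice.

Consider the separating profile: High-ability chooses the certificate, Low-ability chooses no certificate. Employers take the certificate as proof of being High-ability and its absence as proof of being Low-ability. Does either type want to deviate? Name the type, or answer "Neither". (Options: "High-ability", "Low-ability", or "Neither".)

Low-ability

The certificate pays 14; no certificate pays 4.
High-ability: assigned the certificate, nets 14 − 5 = 9; deviating to no certificate nets 4.
Low-ability: assigned no certificate, nets 4; deviating to the certificate nets 14 − 8 = 6.
The Low-ability type gains 2 by deviating.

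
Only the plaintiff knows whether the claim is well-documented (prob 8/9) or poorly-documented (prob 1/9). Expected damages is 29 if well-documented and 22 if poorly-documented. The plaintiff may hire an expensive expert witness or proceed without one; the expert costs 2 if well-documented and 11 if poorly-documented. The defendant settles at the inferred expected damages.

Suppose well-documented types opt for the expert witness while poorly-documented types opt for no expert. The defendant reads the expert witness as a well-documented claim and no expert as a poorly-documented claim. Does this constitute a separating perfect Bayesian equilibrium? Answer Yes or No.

Yes

Under these beliefs, the expert witness earns settlement 29 and no expert earns settlement 22.
well-documented: the expert witness nets 29 − 2 = 27; no expert nets 22. well-documented prefers the expert witness.
poorly-documented: the expert witness nets 29 − 11 = 18; no expert nets 22. poorly-documented prefers no expert.
Neither type deviates, so the separating profile is an equilibrium.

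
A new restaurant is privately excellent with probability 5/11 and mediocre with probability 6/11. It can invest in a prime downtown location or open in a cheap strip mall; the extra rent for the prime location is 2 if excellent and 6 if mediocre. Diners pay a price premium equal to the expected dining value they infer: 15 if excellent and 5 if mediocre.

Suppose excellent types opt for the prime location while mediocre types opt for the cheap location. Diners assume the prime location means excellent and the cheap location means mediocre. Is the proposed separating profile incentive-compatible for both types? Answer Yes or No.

No

Under these beliefs, the prime location earns price premium 15 and the cheap location earns price premium 5.
excellent: the prime location nets 15 − 2 = 13; the cheap location nets 5. excellent prefers the prime location.
mediocre: the prime location nets 15 − 6 = 9; the cheap location nets 5. mediocre would deviate to the prime location.
mediocre has a profitable deviation, so the profile is not an equilibrium.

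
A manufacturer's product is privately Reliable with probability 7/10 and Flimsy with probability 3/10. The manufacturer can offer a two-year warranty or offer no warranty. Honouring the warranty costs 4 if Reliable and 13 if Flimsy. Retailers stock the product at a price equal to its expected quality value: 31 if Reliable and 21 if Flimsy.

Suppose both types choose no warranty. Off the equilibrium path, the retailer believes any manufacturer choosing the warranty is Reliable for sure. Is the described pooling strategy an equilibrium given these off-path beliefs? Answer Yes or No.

Yes

On path, the retailer holds the prior and pays 7/10·31 + 3/10·21 = 28. Off path (the warranty), believing Reliable, it pays 31.
Reliable: no warranty nets 28; the warranty nets 31 − 4 = 27. Reliable stays.
Flimsy: no warranty nets 28; the warranty nets 31 − 13 = 18. Flimsy stays.
No type deviates, so pooling is sustained.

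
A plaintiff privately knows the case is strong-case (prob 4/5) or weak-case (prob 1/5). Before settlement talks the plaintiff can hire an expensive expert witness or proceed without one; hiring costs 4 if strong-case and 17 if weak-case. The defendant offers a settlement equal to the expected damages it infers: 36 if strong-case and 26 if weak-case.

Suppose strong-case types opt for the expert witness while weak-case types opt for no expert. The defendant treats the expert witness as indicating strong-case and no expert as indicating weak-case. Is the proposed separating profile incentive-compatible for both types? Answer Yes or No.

Yes

Under these beliefs, the expert witness earns settlement 36 and no expert earns settlement 26.
strong-case: the expert witness nets 36 − 4 = 32; no expert nets 26. strong-case prefers the expert witness.
weak-case: the expert witness nets 36 − 17 = 19; no expert nets 26. weak-case prefers no expert.
Neither type deviates, so the separating profile is an equilibrium.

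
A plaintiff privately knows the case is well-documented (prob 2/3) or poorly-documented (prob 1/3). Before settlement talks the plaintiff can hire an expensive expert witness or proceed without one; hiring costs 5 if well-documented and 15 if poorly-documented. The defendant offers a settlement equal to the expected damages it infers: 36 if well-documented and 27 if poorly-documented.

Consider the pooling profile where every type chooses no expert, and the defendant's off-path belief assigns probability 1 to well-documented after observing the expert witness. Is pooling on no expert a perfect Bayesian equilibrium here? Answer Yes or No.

Yes

On path, the defendant holds the prior and pays 2/3·36 + 1/3·27 = 33. Off path (the expert witness), believing well-documented, it pays 36.
well-documented: no expert nets 33; the expert witness nets 36 − 5 = 31. well-documented stays.
poorly-documented: no expert nets 33; the expert witness nets 36 − 15 = 21. poorly-documented stays.
No type deviates, so pooling is sustained.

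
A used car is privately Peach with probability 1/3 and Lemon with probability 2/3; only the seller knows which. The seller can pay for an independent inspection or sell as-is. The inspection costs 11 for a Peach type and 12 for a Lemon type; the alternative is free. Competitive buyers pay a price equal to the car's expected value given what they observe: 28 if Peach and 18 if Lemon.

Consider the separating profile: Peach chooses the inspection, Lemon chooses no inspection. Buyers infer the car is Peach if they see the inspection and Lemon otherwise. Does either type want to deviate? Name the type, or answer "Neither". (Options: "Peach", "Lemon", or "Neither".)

The inspection pays 28; no inspection pays 18.
Peach: assigned the inspection, nets 28 − 11 = 17; deviating to no inspection nets 18.
Lemon: assigned no inspection, nets 18; deviating to the inspection nets 28 − 12 = 16.
The Peach type gains 1 by deviating.

Peach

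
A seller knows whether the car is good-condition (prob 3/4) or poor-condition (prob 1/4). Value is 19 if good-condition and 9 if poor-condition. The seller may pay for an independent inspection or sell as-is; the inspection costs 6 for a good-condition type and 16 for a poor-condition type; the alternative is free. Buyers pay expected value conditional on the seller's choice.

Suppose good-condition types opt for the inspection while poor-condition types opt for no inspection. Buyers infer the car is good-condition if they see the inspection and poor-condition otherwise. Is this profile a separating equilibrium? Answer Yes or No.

Yes

Under these beliefs, the inspection earns price 19 and no inspection earns price 9.
good-condition: the inspection nets 19 − 6 = 13; no inspection nets 9. good-condition prefers the inspection.
poor-condition: the inspection nets 19 − 16 = 3; no inspection nets 9. poor-condition prefers no inspection.
Neither type deviates, so the separating profile is an equilibrium.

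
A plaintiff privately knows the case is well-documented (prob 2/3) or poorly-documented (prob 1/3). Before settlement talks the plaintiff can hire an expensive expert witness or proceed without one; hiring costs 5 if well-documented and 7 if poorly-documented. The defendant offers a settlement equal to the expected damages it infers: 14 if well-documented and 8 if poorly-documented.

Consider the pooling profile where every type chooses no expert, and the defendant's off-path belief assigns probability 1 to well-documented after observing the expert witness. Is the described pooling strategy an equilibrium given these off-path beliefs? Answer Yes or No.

Yes

On path, the defendant holds the prior and pays 2/3·14 + 1/3·8 = 12. Off path (the expert witness), believing well-documented, it pays 14.
well-documented: no expert nets 12; the expert witness nets 14 − 5 = 9. well-documented stays.
poorly-documented: no expert nets 12; the expert witness nets 14 − 7 = 7. poorly-documented stays.
No type deviates, so pooling is sustained.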